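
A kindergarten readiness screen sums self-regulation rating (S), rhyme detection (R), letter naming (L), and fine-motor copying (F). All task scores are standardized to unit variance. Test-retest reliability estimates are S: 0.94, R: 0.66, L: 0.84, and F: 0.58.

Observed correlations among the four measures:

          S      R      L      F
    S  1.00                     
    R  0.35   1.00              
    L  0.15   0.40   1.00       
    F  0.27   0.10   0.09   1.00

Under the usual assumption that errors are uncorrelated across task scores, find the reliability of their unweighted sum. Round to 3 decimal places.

Var(S+R+L+F) = 4 + 2·[0.35 + 0.15 + 0.27 + 0.40 + 0.10 + 0.09] = 4 + 2.72 = 6.72.
Because errors are independent across components, Cov(Tᵢ,Tⱼ) = Cov(Xᵢ,Xⱼ); the off-diagonal part of the true-score variance is the same as above.
True-score variance = [0.94 + 0.66 + 0.84 + 0.58] + 2.72 = 3.02 + 2.72 = 5.74.
Reliability = 5.74 / 6.72 = 0.854.

0.854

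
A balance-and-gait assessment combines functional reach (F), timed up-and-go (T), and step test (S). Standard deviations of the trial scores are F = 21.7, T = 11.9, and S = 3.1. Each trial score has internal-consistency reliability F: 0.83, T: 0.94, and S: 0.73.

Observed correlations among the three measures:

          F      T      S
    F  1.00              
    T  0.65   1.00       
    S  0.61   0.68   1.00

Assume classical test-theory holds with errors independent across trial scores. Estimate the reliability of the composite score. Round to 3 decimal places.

0.916

Var(F+T+S) = 21.7² + 11.9² + 3.1² + 2·[21.7·11.9·0.65 + 21.7·3.1·0.61 + 11.9·3.1·0.68] = 622.11 + 467.939 = 1090.05.
With uncorrelated errors the cross-covariances are all true-score covariance, so they carry over unchanged; only the diagonal terms shrink to ρᵢσᵢ².
True-score variance = [21.7²·0.83 + 11.9²·0.94 + 3.1²·0.73] + 467.939 = 530.967 + 467.939 = 998.906.
Reliability = 998.906 / 1090.05 = 0.916.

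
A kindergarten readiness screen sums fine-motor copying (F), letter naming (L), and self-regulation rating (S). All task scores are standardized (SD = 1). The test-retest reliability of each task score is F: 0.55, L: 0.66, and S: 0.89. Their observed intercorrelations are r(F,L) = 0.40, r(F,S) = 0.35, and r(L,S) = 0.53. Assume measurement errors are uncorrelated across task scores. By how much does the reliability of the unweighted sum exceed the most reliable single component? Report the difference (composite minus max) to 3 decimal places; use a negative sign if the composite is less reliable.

-0.052

Var(sum) = 3 + 2.56 = 5.56; true-score variance = 2.1 + 2.56 = 4.66; composite reliability = 0.8381.
Max component reliability = 0.8900.
Difference = 0.8381 − 0.8900 = -0.052.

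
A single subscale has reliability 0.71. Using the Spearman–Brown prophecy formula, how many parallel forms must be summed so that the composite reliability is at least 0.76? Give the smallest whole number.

k ≥ ρ*(1−ρ₁)/(ρ₁(1−ρ*)) = 0.76·0.29 / (0.71·0.24) = 1.293.
Smallest integer k = 2.

2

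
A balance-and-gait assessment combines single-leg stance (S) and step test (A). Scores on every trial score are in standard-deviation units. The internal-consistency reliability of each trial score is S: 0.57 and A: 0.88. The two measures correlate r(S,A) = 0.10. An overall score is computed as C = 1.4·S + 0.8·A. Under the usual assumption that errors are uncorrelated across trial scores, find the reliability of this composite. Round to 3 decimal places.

0.674

Var(C) = 1.4² + 0.8² + 2·[1.12·0.10] = 2.6 + 0.224 = 2.824.
Because errors are independent across components, Cov(Tᵢ,Tⱼ) = Cov(Xᵢ,Xⱼ); the off-diagonal part of the true-score variance is the same as above.
True-score variance = [1.4²·0.57 + 0.8²·0.88] + 0.224 = 1.6804 + 0.224 = 1.9044.
Reliability = 1.9044 / 2.824 = 0.674.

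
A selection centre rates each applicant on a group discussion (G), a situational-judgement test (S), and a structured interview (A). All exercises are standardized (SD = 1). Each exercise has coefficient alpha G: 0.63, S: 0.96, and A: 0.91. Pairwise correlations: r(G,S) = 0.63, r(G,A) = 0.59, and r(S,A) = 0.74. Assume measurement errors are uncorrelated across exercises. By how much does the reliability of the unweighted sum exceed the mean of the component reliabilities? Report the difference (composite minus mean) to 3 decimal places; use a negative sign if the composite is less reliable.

Var(sum) = 3 + 3.92 = 6.92; true-score variance = 2.5 + 3.92 = 6.42; composite reliability = 0.9277.
Mean component reliability = 0.8333.
Difference = 0.9277 − 0.8333 = 0.094.

0.094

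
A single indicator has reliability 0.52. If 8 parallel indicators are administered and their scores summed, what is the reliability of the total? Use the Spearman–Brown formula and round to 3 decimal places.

ρ_k = kρ / (1 + (k−1)ρ) = 8·0.52 / (1 + 7·0.52) = 4.160 / 4.640 = 0.897.

0.897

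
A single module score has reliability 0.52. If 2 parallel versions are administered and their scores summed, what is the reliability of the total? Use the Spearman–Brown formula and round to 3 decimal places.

ρ_k = kρ / (1 + (k−1)ρ) = 2·0.52 / (1 + 1·0.52) = 1.040 / 1.520 = 0.684.

0.684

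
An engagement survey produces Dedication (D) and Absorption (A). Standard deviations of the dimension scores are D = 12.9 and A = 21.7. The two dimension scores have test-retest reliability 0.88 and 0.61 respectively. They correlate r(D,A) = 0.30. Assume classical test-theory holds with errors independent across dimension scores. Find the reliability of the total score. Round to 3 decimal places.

0.747

Var(D+A) = 12.9² + 21.7² + 2·[12.9·21.7·0.30] = 637.3 + 167.958 = 805.258.
Under uncorrelated errors the observed covariances equal the true-score covariances, so only the own-variance terms attenuate.
True-score variance = [12.9²·0.88 + 21.7²·0.61] + 167.958 = 433.684 + 167.958 = 601.642.
Reliability = 601.642 / 805.258 = 0.747.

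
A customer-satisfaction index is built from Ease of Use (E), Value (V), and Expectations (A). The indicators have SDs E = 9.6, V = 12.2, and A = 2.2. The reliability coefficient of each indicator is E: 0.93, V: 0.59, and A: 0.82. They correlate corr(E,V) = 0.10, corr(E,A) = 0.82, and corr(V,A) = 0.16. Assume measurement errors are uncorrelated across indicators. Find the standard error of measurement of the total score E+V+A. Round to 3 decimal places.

Var(total) = 245.84 + 66.6496 = 312.49.
True-score variance = 177.493 + 66.6496 = 244.143, so reliability = 0.7813.
Error variance = 312.49 − 244.143 = 68.3468; SEM = √68.3468 = 8.267.

8.267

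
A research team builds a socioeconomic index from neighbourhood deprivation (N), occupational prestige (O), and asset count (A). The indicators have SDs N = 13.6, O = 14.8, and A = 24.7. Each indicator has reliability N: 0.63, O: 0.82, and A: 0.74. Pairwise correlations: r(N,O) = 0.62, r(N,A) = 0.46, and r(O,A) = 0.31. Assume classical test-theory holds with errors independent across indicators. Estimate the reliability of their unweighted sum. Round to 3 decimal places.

Var(N+O+A) = 13.6² + 14.8² + 24.7² + 2·[13.6·14.8·0.62 + 13.6·24.7·0.46 + 14.8·24.7·0.31] = 1014.09 + 785.281 = 1799.37.
Because errors are independent across components, Cov(Tᵢ,Tⱼ) = Cov(Xᵢ,Xⱼ); the off-diagonal part of the true-score variance is the same as above.
True-score variance = [13.6²·0.63 + 14.8²·0.82 + 24.7²·0.74] + 785.281 = 747.604 + 785.281 = 1532.88.
Reliability = 1532.88 / 1799.37 = 0.852.

0.852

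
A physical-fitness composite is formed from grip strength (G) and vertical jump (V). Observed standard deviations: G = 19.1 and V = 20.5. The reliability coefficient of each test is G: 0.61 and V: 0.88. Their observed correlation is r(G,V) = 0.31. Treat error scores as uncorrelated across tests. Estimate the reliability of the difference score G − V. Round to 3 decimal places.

Var(G−V) = 19.1² + 20.5² − 2·19.1·20.5·0.31 = 785.06 − 242.761 = 542.299.
Under uncorrelated errors the observed covariances equal the true-score covariances, so only the own-variance terms attenuate.
True-score variance = [19.1²·0.61 + 20.5²·0.88] − 242.761 = 592.354 − 242.761 = 349.593.
Reliability = 349.593 / 542.299 = 0.645.

0.645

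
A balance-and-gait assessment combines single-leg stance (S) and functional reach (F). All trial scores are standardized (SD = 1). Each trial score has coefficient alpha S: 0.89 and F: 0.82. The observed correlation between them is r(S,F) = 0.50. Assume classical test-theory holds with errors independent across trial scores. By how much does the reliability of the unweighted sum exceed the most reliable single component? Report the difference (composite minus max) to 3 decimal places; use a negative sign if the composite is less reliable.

0.013

Var(sum) = 2 + 1 = 3; true-score variance = 1.71 + 1 = 2.71; composite reliability = 0.9033.
Max component reliability = 0.8900.
Difference = 0.9033 − 0.8900 = 0.013.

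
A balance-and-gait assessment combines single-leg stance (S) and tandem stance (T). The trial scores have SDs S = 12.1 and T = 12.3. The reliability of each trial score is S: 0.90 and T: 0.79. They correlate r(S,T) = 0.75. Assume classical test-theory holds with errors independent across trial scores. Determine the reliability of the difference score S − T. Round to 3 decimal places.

Var(S−T) = 12.1² + 12.3² − 2·12.1·12.3·0.75 = 297.7 − 223.245 = 74.455.
With uncorrelated errors the cross-covariances are all true-score covariance, so they carry over unchanged; only the diagonal terms shrink to ρᵢσᵢ².
True-score variance = [12.1²·0.90 + 12.3²·0.79] − 223.245 = 251.288 − 223.245 = 28.0431.
Reliability = 28.0431 / 74.455 = 0.377.

0.377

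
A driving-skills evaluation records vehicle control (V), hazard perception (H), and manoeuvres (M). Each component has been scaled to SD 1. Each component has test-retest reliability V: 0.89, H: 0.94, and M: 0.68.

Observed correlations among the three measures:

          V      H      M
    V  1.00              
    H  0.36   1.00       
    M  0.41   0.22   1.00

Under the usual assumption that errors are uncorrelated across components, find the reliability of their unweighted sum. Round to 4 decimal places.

Var(V+H+M) = 3 + 2·[0.36 + 0.41 + 0.22] = 3 + 1.98 = 4.98.
Under uncorrelated errors the observed covariances equal the true-score covariances, so only the own-variance terms attenuate.
True-score variance = [0.89 + 0.94 + 0.68] + 1.98 = 2.51 + 1.98 = 4.49.
Reliability = 4.49 / 4.98 = 0.9016.

0.9016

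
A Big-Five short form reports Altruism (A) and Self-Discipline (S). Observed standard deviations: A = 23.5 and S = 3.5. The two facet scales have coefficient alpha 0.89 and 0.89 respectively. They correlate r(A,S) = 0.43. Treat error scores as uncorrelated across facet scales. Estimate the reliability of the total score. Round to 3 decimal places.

Var(A+S) = 23.5² + 3.5² + 2·[23.5·3.5·0.43] = 564.5 + 70.735 = 635.235.
Because errors are independent across components, Cov(Tᵢ,Tⱼ) = Cov(Xᵢ,Xⱼ); the off-diagonal part of the true-score variance is the same as above.
True-score variance = [23.5²·0.89 + 3.5²·0.89] + 70.735 = 502.405 + 70.735 = 573.14.
Reliability = 573.14 / 635.235 = 0.902.

0.902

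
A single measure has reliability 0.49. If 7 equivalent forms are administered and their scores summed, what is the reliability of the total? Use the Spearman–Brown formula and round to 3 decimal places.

ρ_k = kρ / (1 + (k−1)ρ) = 7·0.49 / (1 + 6·0.49) = 3.430 / 3.940 = 0.871.

0.871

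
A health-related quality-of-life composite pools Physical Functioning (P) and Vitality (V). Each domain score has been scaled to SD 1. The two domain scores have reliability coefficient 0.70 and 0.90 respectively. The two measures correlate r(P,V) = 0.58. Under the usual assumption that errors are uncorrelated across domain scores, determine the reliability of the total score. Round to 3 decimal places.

0.873

Var(P+V) = 2 + 2·[0.58] = 2 + 1.16 = 3.16.
Because errors are independent across components, Cov(Tᵢ,Tⱼ) = Cov(Xᵢ,Xⱼ); the off-diagonal part of the true-score variance is the same as above.
True-score variance = [0.70 + 0.90] + 1.16 = 1.6 + 1.16 = 2.76.
Reliability = 2.76 / 3.16 = 0.873.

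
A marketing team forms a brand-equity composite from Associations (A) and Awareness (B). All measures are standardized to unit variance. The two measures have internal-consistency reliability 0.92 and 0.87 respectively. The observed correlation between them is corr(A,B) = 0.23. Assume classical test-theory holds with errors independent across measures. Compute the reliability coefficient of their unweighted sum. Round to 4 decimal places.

Var(A+B) = 2 + 2·[0.23] = 2 + 0.46 = 2.46.
With uncorrelated errors the cross-covariances are all true-score covariance, so they carry over unchanged; only the diagonal terms shrink to ρᵢσᵢ².
True-score variance = [0.92 + 0.87] + 0.46 = 1.79 + 0.46 = 2.25.
Reliability = 2.25 / 2.46 = 0.9146.

0.9146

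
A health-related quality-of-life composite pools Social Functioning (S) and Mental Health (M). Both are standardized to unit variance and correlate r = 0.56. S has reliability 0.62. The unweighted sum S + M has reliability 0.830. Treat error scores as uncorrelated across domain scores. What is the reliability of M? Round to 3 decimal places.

0.850

Var(S+M) = 2 + 2·0.56 = 3.120.
True-score variance = ρ_S + ρ_M + 2·0.56, so 0.830 = (0.62 + ρ_M + 1.12) / 3.120.
ρ_M = 0.830·3.120 − 0.62 − 1.12 = 0.850.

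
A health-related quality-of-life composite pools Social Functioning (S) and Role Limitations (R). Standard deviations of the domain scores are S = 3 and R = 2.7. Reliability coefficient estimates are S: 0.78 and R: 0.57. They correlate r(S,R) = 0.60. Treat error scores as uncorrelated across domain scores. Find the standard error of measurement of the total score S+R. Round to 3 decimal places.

Var(total) = 16.29 + 9.72 = 26.01.
True-score variance = 11.1753 + 9.72 = 20.8953, so reliability = 0.8034.
Error variance = 26.01 − 20.8953 = 5.1147; SEM = √5.1147 = 2.262.

2.262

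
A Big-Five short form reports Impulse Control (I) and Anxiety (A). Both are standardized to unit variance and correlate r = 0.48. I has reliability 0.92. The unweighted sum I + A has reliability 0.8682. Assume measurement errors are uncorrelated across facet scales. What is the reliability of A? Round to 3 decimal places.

Var(I+A) = 2 + 2·0.48 = 2.960.
True-score variance = ρ_I + ρ_A + 2·0.48, so 0.8682 = (0.92 + ρ_A + 0.96) / 2.960.
ρ_A = 0.8682·2.960 − 0.92 − 0.96 = 0.690.

0.690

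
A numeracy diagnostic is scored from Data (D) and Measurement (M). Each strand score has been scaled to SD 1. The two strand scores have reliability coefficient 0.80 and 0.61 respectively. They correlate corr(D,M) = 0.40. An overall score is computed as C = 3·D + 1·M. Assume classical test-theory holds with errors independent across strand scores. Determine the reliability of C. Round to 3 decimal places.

Var(C) = 3² + 1 + 2·[3·0.40] = 10 + 2.4 = 12.4.
With uncorrelated errors the cross-covariances are all true-score covariance, so they carry over unchanged; only the diagonal terms shrink to ρᵢσᵢ².
True-score variance = [3²·0.80 + 0.61] + 2.4 = 7.81 + 2.4 = 10.21.
Reliability = 10.21 / 12.4 = 0.823.

0.823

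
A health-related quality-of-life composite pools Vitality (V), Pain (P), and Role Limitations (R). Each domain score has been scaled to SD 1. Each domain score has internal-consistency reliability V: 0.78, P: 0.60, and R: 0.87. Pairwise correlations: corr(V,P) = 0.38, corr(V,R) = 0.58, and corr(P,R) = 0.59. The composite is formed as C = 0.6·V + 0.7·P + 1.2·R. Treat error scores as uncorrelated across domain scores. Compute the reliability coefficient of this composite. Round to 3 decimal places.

0.896

Var(C) = 0.6² + 0.7² + 1.2² + 2·[0.42·0.38 + 0.72·0.58 + 0.84·0.59] = 2.29 + 2.1456 = 4.4356.
Because errors are independent across components, Cov(Tᵢ,Tⱼ) = Cov(Xᵢ,Xⱼ); the off-diagonal part of the true-score variance is the same as above.
True-score variance = [0.6²·0.78 + 0.7²·0.60 + 1.2²·0.87] + 2.1456 = 1.8276 + 2.1456 = 3.9732.
Reliability = 3.9732 / 4.4356 = 0.896.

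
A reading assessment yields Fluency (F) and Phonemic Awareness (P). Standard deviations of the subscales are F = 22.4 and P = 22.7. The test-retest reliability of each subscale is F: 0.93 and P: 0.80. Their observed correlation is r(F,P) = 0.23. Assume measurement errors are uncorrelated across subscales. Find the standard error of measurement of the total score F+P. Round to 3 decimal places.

Var(total) = 1017.05 + 233.901 = 1250.95.
True-score variance = 878.869 + 233.901 = 1112.77, so reliability = 0.8895.
Error variance = 1250.95 − 1112.77 = 138.181; SEM = √138.181 = 11.755.

11.755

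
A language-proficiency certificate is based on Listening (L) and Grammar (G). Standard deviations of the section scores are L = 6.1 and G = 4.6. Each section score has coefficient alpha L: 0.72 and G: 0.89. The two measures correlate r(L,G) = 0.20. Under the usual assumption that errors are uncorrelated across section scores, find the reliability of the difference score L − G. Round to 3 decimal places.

0.730

Var(L−G) = 6.1² + 4.6² − 2·6.1·4.6·0.20 = 58.37 − 11.224 = 47.146.
Under uncorrelated errors the observed covariances equal the true-score covariances, so only the own-variance terms attenuate.
True-score variance = [6.1²·0.72 + 4.6²·0.89] − 11.224 = 45.6236 − 11.224 = 34.3996.
Reliability = 34.3996 / 47.146 = 0.730.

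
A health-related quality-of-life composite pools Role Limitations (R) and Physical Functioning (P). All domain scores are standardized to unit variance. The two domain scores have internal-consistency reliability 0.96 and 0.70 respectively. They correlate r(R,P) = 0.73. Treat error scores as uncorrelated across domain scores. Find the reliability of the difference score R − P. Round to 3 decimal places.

Var(R−P) = 1 + 1 − 2·0.73 = 2 − 1.46 = 0.54.
Under uncorrelated errors the observed covariances equal the true-score covariances, so only the own-variance terms attenuate.
True-score variance = [0.96 + 0.70] − 1.46 = 1.66 − 1.46 = 0.2.
Reliability = 0.2 / 0.54 = 0.370.

0.370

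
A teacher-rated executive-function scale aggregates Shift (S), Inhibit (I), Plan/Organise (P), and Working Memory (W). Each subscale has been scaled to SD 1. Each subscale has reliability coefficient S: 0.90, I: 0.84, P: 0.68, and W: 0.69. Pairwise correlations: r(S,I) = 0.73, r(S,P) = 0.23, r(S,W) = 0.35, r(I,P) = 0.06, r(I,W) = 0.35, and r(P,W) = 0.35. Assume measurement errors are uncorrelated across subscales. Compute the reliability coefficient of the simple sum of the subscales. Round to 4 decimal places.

Var(S+I+P+W) = 4 + 2·[0.73 + 0.23 + 0.35 + 0.06 + 0.35 + 0.35] = 4 + 4.14 = 8.14.
With uncorrelated errors the cross-covariances are all true-score covariance, so they carry over unchanged; only the diagonal terms shrink to ρᵢσᵢ².
True-score variance = [0.90 + 0.84 + 0.68 + 0.69] + 4.14 = 3.11 + 4.14 = 7.25.
Reliability = 7.25 / 8.14 = 0.8907.

0.8907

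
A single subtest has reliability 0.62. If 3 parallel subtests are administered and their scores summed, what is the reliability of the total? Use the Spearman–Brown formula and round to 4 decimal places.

ρ_k = kρ / (1 + (k−1)ρ) = 3·0.62 / (1 + 2·0.62) = 1.860 / 2.240 = 0.8304.

0.8304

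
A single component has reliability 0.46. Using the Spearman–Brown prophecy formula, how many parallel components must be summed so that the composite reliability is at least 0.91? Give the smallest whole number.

12

k ≥ ρ*(1−ρ₁)/(ρ₁(1−ρ*)) = 0.91·0.54 / (0.46·0.09) = 11.870.
Smallest integer k = 12.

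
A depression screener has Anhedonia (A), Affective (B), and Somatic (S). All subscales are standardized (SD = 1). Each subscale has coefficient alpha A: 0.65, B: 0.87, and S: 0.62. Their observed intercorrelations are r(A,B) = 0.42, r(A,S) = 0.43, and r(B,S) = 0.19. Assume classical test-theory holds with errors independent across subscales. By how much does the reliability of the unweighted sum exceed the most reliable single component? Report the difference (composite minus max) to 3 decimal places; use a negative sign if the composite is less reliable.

-0.039

Var(sum) = 3 + 2.08 = 5.08; true-score variance = 2.14 + 2.08 = 4.22; composite reliability = 0.8307.
Max component reliability = 0.8700.
Difference = 0.8307 − 0.8700 = -0.039.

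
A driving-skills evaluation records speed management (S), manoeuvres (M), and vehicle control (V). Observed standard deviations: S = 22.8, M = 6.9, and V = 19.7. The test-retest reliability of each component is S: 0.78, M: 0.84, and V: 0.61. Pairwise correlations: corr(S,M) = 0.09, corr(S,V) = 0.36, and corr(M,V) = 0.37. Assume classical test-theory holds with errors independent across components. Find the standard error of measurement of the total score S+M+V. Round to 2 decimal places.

16.53

Var(total) = 955.54 + 452.301 = 1407.84.
True-score variance = 682.202 + 452.301 = 1134.5, so reliability = 0.8058.
Error variance = 1407.84 − 1134.5 = 273.337; SEM = √273.337 = 16.53.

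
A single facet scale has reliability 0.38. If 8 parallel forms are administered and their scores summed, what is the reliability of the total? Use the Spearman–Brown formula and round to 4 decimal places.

ρ_k = kρ / (1 + (k−1)ρ) = 8·0.38 / (1 + 7·0.38) = 3.040 / 3.660 = 0.8306.

0.8306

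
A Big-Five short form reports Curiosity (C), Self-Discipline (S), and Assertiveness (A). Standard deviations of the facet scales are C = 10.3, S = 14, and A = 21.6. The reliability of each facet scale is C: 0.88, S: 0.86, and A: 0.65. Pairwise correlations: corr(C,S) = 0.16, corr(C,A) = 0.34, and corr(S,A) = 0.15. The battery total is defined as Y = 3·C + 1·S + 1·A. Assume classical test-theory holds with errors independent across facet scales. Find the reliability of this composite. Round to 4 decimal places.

0.8673

Var(Y) = 3²·10.3² + 14² + 21.6² + 2·[3·10.3·14·0.16 + 3·10.3·21.6·0.34 + 14·21.6·0.15] = 1617.37 + 683.011 = 2300.38.
Because errors are independent across components, Cov(Tᵢ,Tⱼ) = Cov(Xᵢ,Xⱼ); the off-diagonal part of the true-score variance is the same as above.
True-score variance = [3²·10.3²·0.88 + 14²·0.86 + 21.6²·0.65] + 683.011 = 1312.06 + 683.011 = 1995.07.
Reliability = 1995.07 / 2300.38 = 0.8673.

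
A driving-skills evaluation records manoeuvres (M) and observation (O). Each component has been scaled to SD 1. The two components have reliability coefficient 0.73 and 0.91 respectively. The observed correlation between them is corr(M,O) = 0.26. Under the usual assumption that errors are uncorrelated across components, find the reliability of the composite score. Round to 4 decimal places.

Var(M+O) = 2 + 2·[0.26] = 2 + 0.52 = 2.52.
Under uncorrelated errors the observed covariances equal the true-score covariances, so only the own-variance terms attenuate.
True-score variance = [0.73 + 0.91] + 0.52 = 1.64 + 0.52 = 2.16.
Reliability = 2.16 / 2.52 = 0.8571.

0.8571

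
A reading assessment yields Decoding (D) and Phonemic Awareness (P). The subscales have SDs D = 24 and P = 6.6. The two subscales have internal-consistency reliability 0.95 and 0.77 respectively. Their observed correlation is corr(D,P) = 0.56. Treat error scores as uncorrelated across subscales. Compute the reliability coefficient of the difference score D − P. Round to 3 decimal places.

Var(D−P) = 24² + 6.6² − 2·24·6.6·0.56 = 619.56 − 177.408 = 442.152.
With uncorrelated errors the cross-covariances are all true-score covariance, so they carry over unchanged; only the diagonal terms shrink to ρᵢσᵢ².
True-score variance = [24²·0.95 + 6.6²·0.77] − 177.408 = 580.741 − 177.408 = 403.333.
Reliability = 403.333 / 442.152 = 0.912.

0.912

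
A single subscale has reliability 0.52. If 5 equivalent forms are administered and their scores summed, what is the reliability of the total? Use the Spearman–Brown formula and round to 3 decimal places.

ρ_k = kρ / (1 + (k−1)ρ) = 5·0.52 / (1 + 4·0.52) = 2.600 / 3.080 = 0.844.

0.844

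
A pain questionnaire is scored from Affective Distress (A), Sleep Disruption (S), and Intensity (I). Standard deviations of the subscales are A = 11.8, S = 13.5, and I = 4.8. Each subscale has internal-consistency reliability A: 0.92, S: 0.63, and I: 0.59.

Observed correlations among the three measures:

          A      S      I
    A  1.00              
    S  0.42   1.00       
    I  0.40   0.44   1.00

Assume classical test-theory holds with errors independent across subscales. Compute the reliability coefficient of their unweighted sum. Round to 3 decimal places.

Var(A+S+I) = 11.8² + 13.5² + 4.8² + 2·[11.8·13.5·0.42 + 11.8·4.8·0.40 + 13.5·4.8·0.44] = 344.53 + 236.148 = 580.678.
Under uncorrelated errors the observed covariances equal the true-score covariances, so only the own-variance terms attenuate.
True-score variance = [11.8²·0.92 + 13.5²·0.63 + 4.8²·0.59] + 236.148 = 256.512 + 236.148 = 492.66.
Reliability = 492.66 / 580.678 = 0.848.

0.848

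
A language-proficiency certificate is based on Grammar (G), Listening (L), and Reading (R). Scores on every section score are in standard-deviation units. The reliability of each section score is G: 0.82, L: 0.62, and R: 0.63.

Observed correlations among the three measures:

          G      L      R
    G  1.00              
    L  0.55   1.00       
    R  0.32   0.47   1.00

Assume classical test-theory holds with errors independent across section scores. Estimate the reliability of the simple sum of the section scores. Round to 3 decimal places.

Var(G+L+R) = 3 + 2·[0.55 + 0.32 + 0.47] = 3 + 2.68 = 5.68.
With uncorrelated errors the cross-covariances are all true-score covariance, so they carry over unchanged; only the diagonal terms shrink to ρᵢσᵢ².
True-score variance = [0.82 + 0.62 + 0.63] + 2.68 = 2.07 + 2.68 = 4.75.
Reliability = 4.75 / 5.68 = 0.836.

0.836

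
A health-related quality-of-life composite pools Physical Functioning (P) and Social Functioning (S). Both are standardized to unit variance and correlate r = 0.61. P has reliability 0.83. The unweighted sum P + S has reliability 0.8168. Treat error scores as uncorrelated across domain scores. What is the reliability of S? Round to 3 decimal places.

0.580

Var(P+S) = 2 + 2·0.61 = 3.220.
True-score variance = ρ_P + ρ_S + 2·0.61, so 0.8168 = (0.83 + ρ_S + 1.22) / 3.220.
ρ_S = 0.8168·3.220 − 0.83 − 1.22 = 0.580.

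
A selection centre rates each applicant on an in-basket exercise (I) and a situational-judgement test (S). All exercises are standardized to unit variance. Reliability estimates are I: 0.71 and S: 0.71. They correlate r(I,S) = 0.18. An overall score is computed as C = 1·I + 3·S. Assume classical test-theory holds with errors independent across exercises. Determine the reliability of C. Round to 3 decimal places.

Var(C) = 1 + 3² + 2·[3·0.18] = 10 + 1.08 = 11.08.
Because errors are independent across components, Cov(Tᵢ,Tⱼ) = Cov(Xᵢ,Xⱼ); the off-diagonal part of the true-score variance is the same as above.
True-score variance = [0.71 + 3²·0.71] + 1.08 = 7.1 + 1.08 = 8.18.
Reliability = 8.18 / 11.08 = 0.738.

0.738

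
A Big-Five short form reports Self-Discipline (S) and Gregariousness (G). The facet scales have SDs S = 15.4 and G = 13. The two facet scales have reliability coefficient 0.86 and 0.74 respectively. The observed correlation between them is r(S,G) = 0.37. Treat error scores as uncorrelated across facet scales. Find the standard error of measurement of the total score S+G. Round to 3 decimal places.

8.783

Var(total) = 406.16 + 148.148 = 554.308.
True-score variance = 329.018 + 148.148 = 477.166, so reliability = 0.8608.
Error variance = 554.308 − 477.166 = 77.1424; SEM = √77.1424 = 8.783.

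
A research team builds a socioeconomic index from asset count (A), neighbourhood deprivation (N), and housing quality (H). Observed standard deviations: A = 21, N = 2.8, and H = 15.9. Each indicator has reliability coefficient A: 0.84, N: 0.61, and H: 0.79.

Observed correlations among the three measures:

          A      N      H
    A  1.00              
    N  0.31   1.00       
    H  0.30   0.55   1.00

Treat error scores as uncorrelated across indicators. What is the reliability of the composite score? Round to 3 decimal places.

0.872

Var(A+N+H) = 21² + 2.8² + 15.9² + 2·[21·2.8·0.31 + 21·15.9·0.30 + 2.8·15.9·0.55] = 701.65 + 285.768 = 987.418.
With uncorrelated errors the cross-covariances are all true-score covariance, so they carry over unchanged; only the diagonal terms shrink to ρᵢσᵢ².
True-score variance = [21²·0.84 + 2.8²·0.61 + 15.9²·0.79] + 285.768 = 574.942 + 285.768 = 860.71.
Reliability = 860.71 / 987.418 = 0.872.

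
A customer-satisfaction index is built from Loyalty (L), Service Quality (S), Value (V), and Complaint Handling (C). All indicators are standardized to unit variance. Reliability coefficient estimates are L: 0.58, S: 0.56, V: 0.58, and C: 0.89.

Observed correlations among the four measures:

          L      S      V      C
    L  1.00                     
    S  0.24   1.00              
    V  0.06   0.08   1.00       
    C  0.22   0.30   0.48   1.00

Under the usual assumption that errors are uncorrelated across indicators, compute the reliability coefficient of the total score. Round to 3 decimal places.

Var(L+S+V+C) = 4 + 2·[0.24 + 0.06 + 0.22 + 0.08 + 0.30 + 0.48] = 4 + 2.76 = 6.76.
Because errors are independent across components, Cov(Tᵢ,Tⱼ) = Cov(Xᵢ,Xⱼ); the off-diagonal part of the true-score variance is the same as above.
True-score variance = [0.58 + 0.56 + 0.58 + 0.89] + 2.76 = 2.61 + 2.76 = 5.37.
Reliability = 5.37 / 6.76 = 0.794.

0.794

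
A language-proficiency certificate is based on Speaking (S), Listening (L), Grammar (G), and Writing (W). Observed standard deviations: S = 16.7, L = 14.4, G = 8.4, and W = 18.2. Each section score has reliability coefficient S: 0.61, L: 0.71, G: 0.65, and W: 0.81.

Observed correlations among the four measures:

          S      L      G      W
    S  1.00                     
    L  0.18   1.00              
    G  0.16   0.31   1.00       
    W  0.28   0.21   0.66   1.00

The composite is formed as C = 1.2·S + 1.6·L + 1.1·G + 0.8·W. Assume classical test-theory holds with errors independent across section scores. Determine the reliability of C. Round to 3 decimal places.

Var(C) = 1.2²·16.7² + 1.6²·14.4² + 1.1²·8.4² + 0.8²·18.2² + 2·[1.92·16.7·14.4·0.18 + 1.32·16.7·8.4·0.16 + 0.96·16.7·18.2·0.28 + 1.76·14.4·8.4·0.31 + 1.28·14.4·18.2·0.21 + 0.88·8.4·18.2·0.66] = 1229.81 + 839.343 = 2069.16.
Because errors are independent across components, Cov(Tᵢ,Tⱼ) = Cov(Xᵢ,Xⱼ); the off-diagonal part of the true-score variance is the same as above.
True-score variance = [1.2²·16.7²·0.61 + 1.6²·14.4²·0.71 + 1.1²·8.4²·0.65 + 0.8²·18.2²·0.81] + 839.343 = 849.085 + 839.343 = 1688.43.
Reliability = 1688.43 / 2069.16 = 0.816.

0.816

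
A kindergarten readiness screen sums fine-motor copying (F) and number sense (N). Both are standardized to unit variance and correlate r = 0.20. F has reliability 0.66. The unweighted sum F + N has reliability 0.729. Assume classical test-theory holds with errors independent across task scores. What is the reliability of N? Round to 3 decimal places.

Var(F+N) = 2 + 2·0.20 = 2.400.
True-score variance = ρ_F + ρ_N + 2·0.20, so 0.729 = (0.66 + ρ_N + 0.40) / 2.400.
ρ_N = 0.729·2.400 − 0.66 − 0.40 = 0.690.

0.690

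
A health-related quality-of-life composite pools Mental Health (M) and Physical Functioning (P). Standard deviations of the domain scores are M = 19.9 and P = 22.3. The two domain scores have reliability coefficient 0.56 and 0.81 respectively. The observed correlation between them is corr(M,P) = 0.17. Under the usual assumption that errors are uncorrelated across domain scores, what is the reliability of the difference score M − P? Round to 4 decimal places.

Var(M−P) = 19.9² + 22.3² − 2·19.9·22.3·0.17 = 893.3 − 150.882 = 742.418.
With uncorrelated errors the cross-covariances are all true-score covariance, so they carry over unchanged; only the diagonal terms shrink to ρᵢσᵢ².
True-score variance = [19.9²·0.56 + 22.3²·0.81] − 150.882 = 624.571 − 150.882 = 473.689.
Reliability = 473.689 / 742.418 = 0.6380.

0.6380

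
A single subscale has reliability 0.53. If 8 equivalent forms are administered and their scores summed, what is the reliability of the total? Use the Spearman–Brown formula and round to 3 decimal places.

0.900

ρ_k = kρ / (1 + (k−1)ρ) = 8·0.53 / (1 + 7·0.53) = 4.240 / 4.710 = 0.900.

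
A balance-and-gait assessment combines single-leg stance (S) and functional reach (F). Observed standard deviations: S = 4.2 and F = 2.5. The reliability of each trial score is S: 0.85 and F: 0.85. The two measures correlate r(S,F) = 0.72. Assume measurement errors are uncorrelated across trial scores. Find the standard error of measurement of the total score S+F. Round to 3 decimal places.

Var(total) = 23.89 + 15.12 = 39.01.
True-score variance = 20.3065 + 15.12 = 35.4265, so reliability = 0.9081.
Error variance = 39.01 − 35.4265 = 3.5835; SEM = √3.5835 = 1.893.

1.893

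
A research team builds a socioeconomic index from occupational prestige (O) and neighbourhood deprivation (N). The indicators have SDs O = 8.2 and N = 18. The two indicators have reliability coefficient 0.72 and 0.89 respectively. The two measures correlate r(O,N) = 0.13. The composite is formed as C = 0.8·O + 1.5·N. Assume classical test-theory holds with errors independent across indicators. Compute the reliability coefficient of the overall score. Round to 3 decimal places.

Var(C) = 0.8²·8.2² + 1.5²·18² + 2·[1.2·8.2·18·0.13] = 772.034 + 46.0512 = 818.085.
Under uncorrelated errors the observed covariances equal the true-score covariances, so only the own-variance terms attenuate.
True-score variance = [0.8²·8.2²·0.72 + 1.5²·18²·0.89] + 46.0512 = 679.794 + 46.0512 = 725.845.
Reliability = 725.845 / 818.085 = 0.887.

0.887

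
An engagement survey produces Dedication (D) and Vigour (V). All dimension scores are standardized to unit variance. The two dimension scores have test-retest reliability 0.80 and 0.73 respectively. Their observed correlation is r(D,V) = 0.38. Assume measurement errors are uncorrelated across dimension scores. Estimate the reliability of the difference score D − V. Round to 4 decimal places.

Var(D−V) = 1 + 1 − 2·0.38 = 2 − 0.76 = 1.24.
Under uncorrelated errors the observed covariances equal the true-score covariances, so only the own-variance terms attenuate.
True-score variance = [0.80 + 0.73] − 0.76 = 1.53 − 0.76 = 0.77.
Reliability = 0.77 / 1.24 = 0.6210.

0.6210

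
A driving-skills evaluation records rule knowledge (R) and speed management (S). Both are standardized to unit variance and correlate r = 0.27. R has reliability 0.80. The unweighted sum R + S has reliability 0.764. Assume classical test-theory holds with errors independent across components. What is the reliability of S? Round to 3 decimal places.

Var(R+S) = 2 + 2·0.27 = 2.540.
True-score variance = ρ_R + ρ_S + 2·0.27, so 0.764 = (0.80 + ρ_S + 0.54) / 2.540.
ρ_S = 0.764·2.540 − 0.80 − 0.54 = 0.601.

0.601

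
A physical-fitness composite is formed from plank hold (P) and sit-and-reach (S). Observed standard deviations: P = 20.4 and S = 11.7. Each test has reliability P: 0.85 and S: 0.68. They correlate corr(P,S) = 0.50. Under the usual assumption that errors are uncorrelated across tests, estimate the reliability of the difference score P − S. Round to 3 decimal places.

Var(P−S) = 20.4² + 11.7² − 2·20.4·11.7·0.50 = 553.05 − 238.68 = 314.37.
With uncorrelated errors the cross-covariances are all true-score covariance, so they carry over unchanged; only the diagonal terms shrink to ρᵢσᵢ².
True-score variance = [20.4²·0.85 + 11.7²·0.68] − 238.68 = 446.821 − 238.68 = 208.141.
Reliability = 208.141 / 314.37 = 0.662.

0.662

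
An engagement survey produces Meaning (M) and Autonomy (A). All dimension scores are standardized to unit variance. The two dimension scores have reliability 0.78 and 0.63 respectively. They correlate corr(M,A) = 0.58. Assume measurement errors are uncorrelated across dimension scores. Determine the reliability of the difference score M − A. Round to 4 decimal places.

0.2976

Var(M−A) = 1 + 1 − 2·0.58 = 2 − 1.16 = 0.84.
With uncorrelated errors the cross-covariances are all true-score covariance, so they carry over unchanged; only the diagonal terms shrink to ρᵢσᵢ².
True-score variance = [0.78 + 0.63] − 1.16 = 1.41 − 1.16 = 0.25.
Reliability = 0.25 / 0.84 = 0.2976.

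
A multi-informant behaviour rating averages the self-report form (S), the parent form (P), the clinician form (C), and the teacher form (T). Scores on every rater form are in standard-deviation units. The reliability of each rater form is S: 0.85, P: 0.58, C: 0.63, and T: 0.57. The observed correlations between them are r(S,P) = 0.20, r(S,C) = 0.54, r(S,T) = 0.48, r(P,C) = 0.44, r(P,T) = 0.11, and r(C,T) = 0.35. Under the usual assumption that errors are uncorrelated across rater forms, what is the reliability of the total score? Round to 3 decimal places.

Var(S+P+C+T) = 4 + 2·[0.20 + 0.54 + 0.48 + 0.44 + 0.11 + 0.35] = 4 + 4.24 = 8.24.
Under uncorrelated errors the observed covariances equal the true-score covariances, so only the own-variance terms attenuate.
True-score variance = [0.85 + 0.58 + 0.63 + 0.57] + 4.24 = 2.63 + 4.24 = 6.87.
Reliability = 6.87 / 8.24 = 0.834.

0.834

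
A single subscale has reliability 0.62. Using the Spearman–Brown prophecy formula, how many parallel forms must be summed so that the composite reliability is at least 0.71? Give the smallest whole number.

2

k ≥ ρ*(1−ρ₁)/(ρ₁(1−ρ*)) = 0.71·0.38 / (0.62·0.29) = 1.501.
Smallest integer k = 2.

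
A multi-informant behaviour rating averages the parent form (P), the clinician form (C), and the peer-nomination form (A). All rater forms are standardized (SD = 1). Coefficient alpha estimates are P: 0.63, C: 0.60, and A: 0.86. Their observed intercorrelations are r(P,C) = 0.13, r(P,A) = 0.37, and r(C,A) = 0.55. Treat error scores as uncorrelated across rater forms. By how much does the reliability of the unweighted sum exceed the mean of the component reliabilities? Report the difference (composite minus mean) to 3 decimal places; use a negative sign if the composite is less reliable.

0.125

Var(sum) = 3 + 2.1 = 5.1; true-score variance = 2.09 + 2.1 = 4.19; composite reliability = 0.8216.
Mean component reliability = 0.6967.
Difference = 0.8216 − 0.6967 = 0.125.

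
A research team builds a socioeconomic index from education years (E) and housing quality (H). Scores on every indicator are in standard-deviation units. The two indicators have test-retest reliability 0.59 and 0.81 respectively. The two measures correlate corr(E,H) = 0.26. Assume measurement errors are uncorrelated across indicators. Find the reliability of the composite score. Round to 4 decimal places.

0.7619

Var(E+H) = 2 + 2·[0.26] = 2 + 0.52 = 2.52.
With uncorrelated errors the cross-covariances are all true-score covariance, so they carry over unchanged; only the diagonal terms shrink to ρᵢσᵢ².
True-score variance = [0.59 + 0.81] + 0.52 = 1.4 + 0.52 = 1.92.
Reliability = 1.92 / 2.52 = 0.7619.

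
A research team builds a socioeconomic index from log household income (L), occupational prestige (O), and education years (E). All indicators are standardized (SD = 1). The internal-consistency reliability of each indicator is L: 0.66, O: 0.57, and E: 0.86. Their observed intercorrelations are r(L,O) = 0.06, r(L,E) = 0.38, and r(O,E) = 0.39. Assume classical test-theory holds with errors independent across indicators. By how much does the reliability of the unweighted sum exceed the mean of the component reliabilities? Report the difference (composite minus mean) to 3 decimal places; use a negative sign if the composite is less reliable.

Var(sum) = 3 + 1.66 = 4.66; true-score variance = 2.09 + 1.66 = 3.75; composite reliability = 0.8047.
Mean component reliability = 0.6967.
Difference = 0.8047 − 0.6967 = 0.108.

0.108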